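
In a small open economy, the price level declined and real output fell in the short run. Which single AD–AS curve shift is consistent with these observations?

P fell and Y fell. An AD shift moves P and Y in the same direction; an SRAS shift moves them in opposite directions.
Here P and Y moved in the same direction, so the AD curve shifted.
Since Y fell, AD shifted left.

AD shifted left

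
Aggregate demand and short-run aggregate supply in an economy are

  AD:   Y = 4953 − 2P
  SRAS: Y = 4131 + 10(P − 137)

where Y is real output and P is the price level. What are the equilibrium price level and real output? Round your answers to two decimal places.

Write SRAS as Y = 4131 + 10P − 1370 = 2761 + 10P.
Set AD = SRAS: 4953 − 2P = 2761 + 10P, so 2192 = 12P and P = 182.67.
Substituting into AD, Y = 4953 − 2P = 4587.67.

P = 182.67, Y = 4587.67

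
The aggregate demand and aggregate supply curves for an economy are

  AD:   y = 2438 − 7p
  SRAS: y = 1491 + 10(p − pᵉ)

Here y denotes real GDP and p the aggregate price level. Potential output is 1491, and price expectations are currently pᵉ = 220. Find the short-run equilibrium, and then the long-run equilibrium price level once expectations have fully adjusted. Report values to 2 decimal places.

Short run: with pᵉ = 220, SRAS is y = 10p − 709. Setting AD = SRAS gives 3147 = 17p, so p = 185.12 and y = 2438 − 7p = 1142.18.
Output 1142.18 is below potential 1491, so over time expected prices fall and SRAS shifts right until y returns to 1491.
Long run: y = 1491 on the AD curve gives 1491 = 2438 − 7p, so p = 135.29.

Short run: p = 185.12, y = 1142.18. Long run: p = 135.29.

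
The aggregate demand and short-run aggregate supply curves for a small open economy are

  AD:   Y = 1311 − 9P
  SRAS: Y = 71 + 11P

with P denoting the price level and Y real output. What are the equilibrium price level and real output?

Set AD = SRAS: 1311 − 9P = 71 + 11P, so 1240 = 20P and P = 62.
Then Y = 1311 − 9·62 = 753.

P = 62, Y = 753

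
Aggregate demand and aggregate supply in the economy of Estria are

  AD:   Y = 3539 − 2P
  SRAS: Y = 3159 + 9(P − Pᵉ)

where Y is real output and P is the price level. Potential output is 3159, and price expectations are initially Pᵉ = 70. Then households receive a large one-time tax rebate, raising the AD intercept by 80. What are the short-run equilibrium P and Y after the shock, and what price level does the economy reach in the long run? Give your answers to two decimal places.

Short run: P = 99.09, Y = 3420.82. Long run: P = 230.00.

AD shifts right: new AD is Y = 3619 − 2P. With Pᵉ = 70, SRAS is Y = 2529 + 9P.
Short run: 3619 − 2P = 2529 + 9P gives 1090 = 11P, so P = 99.09 and Y = 3619 − 2P = 3420.82.
Y = 3420.82 is above potential 3159; expectations adjust and SRAS shifts left until Y = 3159.
Long run: on the new AD curve, 3159 = 3619 − 2P gives P = 230.00.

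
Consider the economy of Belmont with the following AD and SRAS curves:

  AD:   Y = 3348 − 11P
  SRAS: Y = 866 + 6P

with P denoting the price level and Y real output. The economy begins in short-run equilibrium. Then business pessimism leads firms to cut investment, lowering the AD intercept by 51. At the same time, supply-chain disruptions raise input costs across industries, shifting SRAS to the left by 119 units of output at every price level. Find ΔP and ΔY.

ΔP = +4, ΔY = -95

After both shocks: AD is Y = 3297 − 11P and SRAS is Y = 747 + 6P.
Setting them equal: 2550 = 17P, so P = 150.
Y = 3297 − 11·150 = 1647.
Initially P = 146, Y = 1742, so ΔP = +4 and ΔY = -95.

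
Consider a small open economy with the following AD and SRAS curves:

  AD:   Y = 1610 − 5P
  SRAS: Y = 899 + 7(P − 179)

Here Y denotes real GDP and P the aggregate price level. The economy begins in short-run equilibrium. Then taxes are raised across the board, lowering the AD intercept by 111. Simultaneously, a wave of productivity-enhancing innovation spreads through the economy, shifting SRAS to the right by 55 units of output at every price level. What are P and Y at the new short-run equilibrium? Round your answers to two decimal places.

P = 149.83, Y = 749.83

After both shocks: AD is Y = 1499 − 5P and SRAS is Y = 7P − 299.
Setting them equal: 1798 = 12P, so P = 149.83.
Substituting into AD, Y = 749.83.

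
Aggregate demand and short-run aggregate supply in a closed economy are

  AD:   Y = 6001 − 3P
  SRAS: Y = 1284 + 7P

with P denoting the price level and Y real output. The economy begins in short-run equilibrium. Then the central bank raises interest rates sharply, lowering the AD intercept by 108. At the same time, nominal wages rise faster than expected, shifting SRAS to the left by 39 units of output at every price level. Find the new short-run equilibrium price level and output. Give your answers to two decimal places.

After both shocks: AD is Y = 5893 − 3P and SRAS is Y = 1245 + 7P.
Setting them equal: 4648 = 10P, so P = 464.80.
Substituting into AD, Y = 4498.60.

P = 464.80, Y = 4498.60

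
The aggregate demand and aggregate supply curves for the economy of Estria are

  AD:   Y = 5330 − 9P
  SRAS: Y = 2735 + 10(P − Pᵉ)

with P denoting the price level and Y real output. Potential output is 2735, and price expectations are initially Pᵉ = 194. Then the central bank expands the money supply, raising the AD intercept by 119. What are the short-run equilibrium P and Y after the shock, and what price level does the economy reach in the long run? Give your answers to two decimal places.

Short run: P = 244.95, Y = 3244.47. Long run: P = 301.56.

AD shifts right: new AD is Y = 5449 − 9P. With Pᵉ = 194, SRAS is Y = 795 + 10P.
Short run: 5449 − 9P = 795 + 10P gives 4654 = 19P, so P = 244.95 and Y = 5449 − 9P = 3244.47.
Y = 3244.47 is above potential 2735; expectations adjust and SRAS shifts left until Y = 2735.
Long run: on the new AD curve, 2735 = 5449 − 9P gives P = 301.56.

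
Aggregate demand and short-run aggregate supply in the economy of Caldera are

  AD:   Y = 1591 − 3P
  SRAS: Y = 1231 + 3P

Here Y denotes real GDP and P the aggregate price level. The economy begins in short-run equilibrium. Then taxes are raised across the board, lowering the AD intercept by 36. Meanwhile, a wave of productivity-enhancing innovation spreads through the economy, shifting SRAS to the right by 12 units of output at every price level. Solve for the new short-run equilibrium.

After both shocks: AD is Y = 1555 − 3P and SRAS is Y = 1243 + 3P.
Setting them equal: 312 = 6P, so P = 52.
Y = 1555 − 3·52 = 1399.

P = 52, Y = 1399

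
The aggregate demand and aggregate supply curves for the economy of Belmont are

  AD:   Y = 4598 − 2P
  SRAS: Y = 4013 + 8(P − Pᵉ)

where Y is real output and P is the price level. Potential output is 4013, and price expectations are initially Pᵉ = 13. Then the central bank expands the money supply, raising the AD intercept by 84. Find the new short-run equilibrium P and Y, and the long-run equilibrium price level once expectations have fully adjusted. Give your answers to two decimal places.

Short run: P = 77.30, Y = 4527.40. Long run: P = 334.50.

AD shifts right: new AD is Y = 4682 − 2P. With Pᵉ = 13, SRAS is Y = 3909 + 8P.
Short run: 4682 − 2P = 3909 + 8P gives 773 = 10P, so P = 77.30 and Y = 4682 − 2P = 4527.40.
Y = 4527.40 is above potential 4013; expectations adjust and SRAS shifts left until Y = 4013.
Long run: on the new AD curve, 4013 = 4682 − 2P gives P = 334.50.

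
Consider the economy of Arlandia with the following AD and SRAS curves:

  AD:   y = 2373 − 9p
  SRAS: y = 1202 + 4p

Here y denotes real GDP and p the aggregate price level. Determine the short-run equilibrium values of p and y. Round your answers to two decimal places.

Set AD = SRAS: 2373 − 9p = 1202 + 4p, so 1171 = 13p and p = 90.08.
Substituting into AD, y = 2373 − 9p = 1562.31.

p = 90.08, y = 1562.31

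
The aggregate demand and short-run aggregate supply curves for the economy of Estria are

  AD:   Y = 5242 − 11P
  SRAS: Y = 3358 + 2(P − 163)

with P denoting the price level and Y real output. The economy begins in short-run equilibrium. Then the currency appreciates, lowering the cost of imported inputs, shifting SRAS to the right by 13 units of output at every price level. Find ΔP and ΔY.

ΔP = -1, ΔY = +11

This is a positive supply shock: SRAS shifts right.
New SRAS: Y = 3045 + 2P.
Set AD = SRAS: 5242 − 11P = 3045 + 2P, so 2197 = 13P and P = 169.
Y = 5242 − 11·169 = 3383.
Initially P = 170, Y = 3372, so ΔP = -1 and ΔY = +11.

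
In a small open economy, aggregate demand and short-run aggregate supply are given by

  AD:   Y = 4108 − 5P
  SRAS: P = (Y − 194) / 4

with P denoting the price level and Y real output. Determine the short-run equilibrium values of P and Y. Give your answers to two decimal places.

Rearrange SRAS to Y = 194 + 4P.
Set AD = SRAS: 4108 − 5P = 194 + 4P, so 3914 = 9P and P = 434.89.
Substituting into AD, Y = 4108 − 5P = 1933.56.

P = 434.89, Y = 1933.56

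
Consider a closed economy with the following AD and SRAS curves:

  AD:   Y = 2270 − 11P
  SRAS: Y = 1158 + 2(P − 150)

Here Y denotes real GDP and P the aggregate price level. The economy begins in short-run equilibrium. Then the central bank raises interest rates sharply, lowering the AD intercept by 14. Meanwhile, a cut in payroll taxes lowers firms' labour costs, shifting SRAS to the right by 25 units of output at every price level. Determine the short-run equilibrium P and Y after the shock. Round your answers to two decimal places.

P = 105.62, Y = 1094.23

After both shocks: AD is Y = 2256 − 11P and SRAS is Y = 883 + 2P.
Setting them equal: 1373 = 13P, so P = 105.62.
Substituting into AD, Y = 1094.23.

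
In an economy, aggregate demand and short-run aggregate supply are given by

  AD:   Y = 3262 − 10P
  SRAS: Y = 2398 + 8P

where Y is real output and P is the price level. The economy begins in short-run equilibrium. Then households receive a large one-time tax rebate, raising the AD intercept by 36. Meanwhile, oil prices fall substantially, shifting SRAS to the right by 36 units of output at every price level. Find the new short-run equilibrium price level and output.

After both shocks: AD is Y = 3298 − 10P and SRAS is Y = 2434 + 8P.
Setting them equal: 864 = 18P, so P = 48.
Y = 3298 − 10·48 = 2818.

P = 48, Y = 2818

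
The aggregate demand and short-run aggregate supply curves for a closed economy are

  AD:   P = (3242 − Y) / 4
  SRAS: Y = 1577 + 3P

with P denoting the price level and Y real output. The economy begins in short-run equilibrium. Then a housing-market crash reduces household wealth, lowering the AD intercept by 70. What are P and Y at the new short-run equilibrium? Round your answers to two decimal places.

P = 227.86, Y = 2260.57

This is a negative demand shock: AD shifts left.
New AD: Y = 3172 − 4P.
Set AD = SRAS: 3172 − 4P = 1577 + 3P, so 1595 = 7P and P = 227.86.
Substituting into AD, Y = 2260.57.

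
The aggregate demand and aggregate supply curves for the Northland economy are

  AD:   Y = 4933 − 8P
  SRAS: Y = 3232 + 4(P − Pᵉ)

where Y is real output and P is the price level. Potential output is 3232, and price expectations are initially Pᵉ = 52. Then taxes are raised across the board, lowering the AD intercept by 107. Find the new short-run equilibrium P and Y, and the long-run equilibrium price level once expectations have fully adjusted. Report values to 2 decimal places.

Short run: P = 150.17, Y = 3624.67. Long run: P = 199.25.

AD shifts left: new AD is Y = 4826 − 8P. With Pᵉ = 52, SRAS is Y = 3024 + 4P.
Short run: 4826 − 8P = 3024 + 4P gives 1802 = 12P, so P = 150.17 and Y = 4826 − 8P = 3624.67.
Y = 3624.67 is above potential 3232; expectations adjust and SRAS shifts left until Y = 3232.
Long run: on the new AD curve, 3232 = 4826 − 8P gives P = 199.25.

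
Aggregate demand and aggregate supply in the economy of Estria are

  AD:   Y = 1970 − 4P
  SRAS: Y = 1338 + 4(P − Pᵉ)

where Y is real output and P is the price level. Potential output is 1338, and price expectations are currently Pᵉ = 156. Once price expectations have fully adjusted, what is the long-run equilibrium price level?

Short run: with Pᵉ = 156, SRAS is Y = 714 + 4P. Setting AD = SRAS gives 1256 = 8P, so P = 157 and Y = 1970 − 4·157 = 1342.
Output 1342 is above potential 1338, so over time expected prices rise and SRAS shifts left until Y returns to 1338.
Long run: Y = 1338 on the AD curve gives 1338 = 1970 − 4P, so P = 158.

Long-run P = 158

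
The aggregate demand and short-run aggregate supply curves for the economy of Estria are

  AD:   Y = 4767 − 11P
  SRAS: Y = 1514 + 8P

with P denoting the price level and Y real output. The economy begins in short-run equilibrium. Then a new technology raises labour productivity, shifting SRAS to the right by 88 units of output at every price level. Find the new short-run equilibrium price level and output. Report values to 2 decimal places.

This is a positive supply shock: SRAS shifts right.
New SRAS: Y = 1602 + 8P.
Set AD = SRAS: 4767 − 11P = 1602 + 8P, so 3165 = 19P and P = 166.58.
Substituting into AD, Y = 2934.63.

P = 166.58, Y = 2934.63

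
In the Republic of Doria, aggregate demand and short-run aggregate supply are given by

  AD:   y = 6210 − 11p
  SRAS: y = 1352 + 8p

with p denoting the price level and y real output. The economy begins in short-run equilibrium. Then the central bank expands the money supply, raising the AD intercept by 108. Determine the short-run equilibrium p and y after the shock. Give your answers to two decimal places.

p = 261.37, y = 3442.95

This is a positive demand shock: AD shifts right.
New AD: y = 6318 − 11p.
Set AD = SRAS: 6318 − 11p = 1352 + 8p, so 4966 = 19p and p = 261.37.
Substituting into AD, y = 3442.95.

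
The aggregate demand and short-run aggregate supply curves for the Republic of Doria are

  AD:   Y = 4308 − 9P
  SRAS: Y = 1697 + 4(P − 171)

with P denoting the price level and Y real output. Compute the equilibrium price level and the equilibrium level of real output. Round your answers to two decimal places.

Write SRAS as Y = 1697 + 4P − 684 = 1013 + 4P.
Set AD = SRAS: 4308 − 9P = 1013 + 4P, so 3295 = 13P and P = 253.46.
Substituting into AD, Y = 4308 − 9P = 2026.85.

P = 253.46, Y = 2026.85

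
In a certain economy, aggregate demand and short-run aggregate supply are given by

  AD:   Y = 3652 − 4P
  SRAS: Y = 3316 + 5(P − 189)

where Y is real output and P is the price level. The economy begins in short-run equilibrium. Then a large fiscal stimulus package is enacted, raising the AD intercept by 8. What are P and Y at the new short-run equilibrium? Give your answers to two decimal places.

This is a positive demand shock: AD shifts right.
New AD: Y = 3660 − 4P.
SRAS can be written Y = 2371 + 5P.
Set AD = SRAS: 3660 − 4P = 2371 + 5P, so 1289 = 9P and P = 143.22.
Substituting into AD, Y = 3087.11.

P = 143.22, Y = 3087.11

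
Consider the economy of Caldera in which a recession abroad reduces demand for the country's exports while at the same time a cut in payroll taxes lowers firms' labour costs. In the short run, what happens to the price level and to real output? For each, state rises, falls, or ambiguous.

The first event is a negative demand shock: AD shifts left, which by itself pushes P down and Y down.
The second is a favourable supply shock: SRAS shifts right, which by itself pushes P down and Y up.
Both shocks push P down, so P falls. The two shocks push Y in opposite directions, so the effect on Y is ambiguous.

Price level: falls; output: ambiguous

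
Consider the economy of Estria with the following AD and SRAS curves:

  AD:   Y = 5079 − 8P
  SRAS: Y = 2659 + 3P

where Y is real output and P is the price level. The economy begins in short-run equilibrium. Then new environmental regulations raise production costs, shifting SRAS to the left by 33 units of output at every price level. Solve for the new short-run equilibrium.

This is a negative supply shock: SRAS shifts left.
New SRAS: Y = 2626 + 3P.
Set AD = SRAS: 5079 − 8P = 2626 + 3P, so 2453 = 11P and P = 223.
Y = 5079 − 8·223 = 3295.

P = 223, Y = 3295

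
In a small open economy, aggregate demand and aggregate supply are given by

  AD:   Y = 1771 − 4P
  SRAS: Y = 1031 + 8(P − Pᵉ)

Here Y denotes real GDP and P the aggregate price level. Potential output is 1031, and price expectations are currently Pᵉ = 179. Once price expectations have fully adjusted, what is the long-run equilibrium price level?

Short run: with Pᵉ = 179, SRAS is Y = 8P − 401. Setting AD = SRAS gives 2172 = 12P, so P = 181 and Y = 1771 − 4·181 = 1047.
Output 1047 is above potential 1031, so over time expected prices rise and SRAS shifts left until Y returns to 1031.
Long run: Y = 1031 on the AD curve gives 1031 = 1771 − 4P, so P = 185.

Long-run P = 185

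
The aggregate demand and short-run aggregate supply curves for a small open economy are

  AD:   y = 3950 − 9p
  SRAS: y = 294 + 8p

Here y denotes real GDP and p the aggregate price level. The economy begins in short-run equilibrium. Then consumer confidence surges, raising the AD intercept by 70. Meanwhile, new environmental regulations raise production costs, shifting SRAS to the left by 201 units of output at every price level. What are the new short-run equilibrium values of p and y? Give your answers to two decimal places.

p = 231.00, y = 1941.00

After both shocks: AD is y = 4020 − 9p and SRAS is y = 93 + 8p.
Setting them equal: 3927 = 17p, so p = 231.00.
Substituting into AD, y = 1941.00.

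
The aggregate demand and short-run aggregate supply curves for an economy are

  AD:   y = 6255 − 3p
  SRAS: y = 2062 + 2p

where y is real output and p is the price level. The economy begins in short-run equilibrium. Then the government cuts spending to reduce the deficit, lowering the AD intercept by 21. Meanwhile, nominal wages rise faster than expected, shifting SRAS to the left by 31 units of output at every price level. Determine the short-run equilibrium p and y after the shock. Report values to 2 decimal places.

p = 840.60, y = 3712.20

After both shocks: AD is y = 6234 − 3p and SRAS is y = 2031 + 2p.
Setting them equal: 4203 = 5p, so p = 840.60.
Substituting into AD, y = 3712.20.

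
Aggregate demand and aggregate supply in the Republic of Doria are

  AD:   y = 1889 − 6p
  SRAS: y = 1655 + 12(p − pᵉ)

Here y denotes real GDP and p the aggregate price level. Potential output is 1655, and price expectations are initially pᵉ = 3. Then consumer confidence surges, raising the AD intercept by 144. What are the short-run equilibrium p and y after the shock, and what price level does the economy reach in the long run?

AD shifts right: new AD is y = 2033 − 6p. With pᵉ = 3, SRAS is y = 1619 + 12p.
Short run: 2033 − 6p = 1619 + 12p gives 414 = 18p, so p = 23 and y = 2033 − 6·23 = 1895.
y = 1895 is above potential 1655; expectations adjust and SRAS shifts left until y = 1655.
Long run: on the new AD curve, 1655 = 2033 − 6p gives p = 63.

Short run: p = 23, y = 1895. Long run: p = 63.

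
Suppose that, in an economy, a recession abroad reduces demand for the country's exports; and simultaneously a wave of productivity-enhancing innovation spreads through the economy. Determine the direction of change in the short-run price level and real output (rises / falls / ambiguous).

The first event is a negative demand shock: AD shifts left, which by itself pushes P down and Y down.
The second is a favourable supply shock: SRAS shifts right, which by itself pushes P down and Y up.
Both shocks push P down, so P falls. The two shocks push Y in opposite directions, so the effect on Y is ambiguous.

Price level: falls; output: ambiguous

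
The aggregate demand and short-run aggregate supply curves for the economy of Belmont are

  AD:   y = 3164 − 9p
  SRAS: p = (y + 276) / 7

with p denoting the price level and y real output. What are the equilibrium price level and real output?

p = 215, y = 1229

Rearrange SRAS to y = 7p − 276.
Set AD = SRAS: 3164 − 9p = 7p − 276, so 3440 = 16p and p = 215.
Then y = 3164 − 9·215 = 1229.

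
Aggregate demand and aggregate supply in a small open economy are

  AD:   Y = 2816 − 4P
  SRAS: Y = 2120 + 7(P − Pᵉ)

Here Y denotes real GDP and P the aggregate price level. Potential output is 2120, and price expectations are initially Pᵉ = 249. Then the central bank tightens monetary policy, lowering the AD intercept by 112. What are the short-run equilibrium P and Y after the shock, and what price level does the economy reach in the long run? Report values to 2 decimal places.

AD shifts left: new AD is Y = 2704 − 4P. With Pᵉ = 249, SRAS is Y = 377 + 7P.
Short run: 2704 − 4P = 377 + 7P gives 2327 = 11P, so P = 211.55 and Y = 2704 − 4P = 1857.82.
Y = 1857.82 is below potential 2120; expectations adjust and SRAS shifts right until Y = 2120.
Long run: on the new AD curve, 2120 = 2704 − 4P gives P = 146.00.

Short run: P = 211.55, Y = 1857.82. Long run: P = 146.00.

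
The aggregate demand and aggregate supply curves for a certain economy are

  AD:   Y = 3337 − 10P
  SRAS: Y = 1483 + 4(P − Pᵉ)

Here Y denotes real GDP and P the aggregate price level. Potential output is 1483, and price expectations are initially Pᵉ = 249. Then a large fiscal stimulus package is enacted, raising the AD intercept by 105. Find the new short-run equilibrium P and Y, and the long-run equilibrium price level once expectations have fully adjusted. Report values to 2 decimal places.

AD shifts right: new AD is Y = 3442 − 10P. With Pᵉ = 249, SRAS is Y = 487 + 4P.
Short run: 3442 − 10P = 487 + 4P gives 2955 = 14P, so P = 211.07 and Y = 3442 − 10P = 1331.29.
Y = 1331.29 is below potential 1483; expectations adjust and SRAS shifts right until Y = 1483.
Long run: on the new AD curve, 1483 = 3442 − 10P gives P = 195.90.

Short run: P = 211.07, Y = 1331.29. Long run: P = 195.90.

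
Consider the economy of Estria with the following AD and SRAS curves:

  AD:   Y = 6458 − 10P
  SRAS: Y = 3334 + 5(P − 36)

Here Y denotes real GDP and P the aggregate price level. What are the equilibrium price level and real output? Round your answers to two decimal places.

P = 220.27, Y = 4255.33

Write SRAS as Y = 3334 + 5P − 180 = 3154 + 5P.
Set AD = SRAS: 6458 − 10P = 3154 + 5P, so 3304 = 15P and P = 220.27.
Substituting into AD, Y = 6458 − 10P = 4255.33.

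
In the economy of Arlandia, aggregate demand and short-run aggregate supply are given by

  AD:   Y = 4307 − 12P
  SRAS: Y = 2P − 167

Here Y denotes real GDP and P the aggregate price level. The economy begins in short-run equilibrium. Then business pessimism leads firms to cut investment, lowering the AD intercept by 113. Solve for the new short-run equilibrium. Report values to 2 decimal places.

This is a negative demand shock: AD shifts left.
New AD: Y = 4194 − 12P.
Set AD = SRAS: 4194 − 12P = 2P − 167, so 4361 = 14P and P = 311.50.
Substituting into AD, Y = 456.00.

P = 311.50, Y = 456.00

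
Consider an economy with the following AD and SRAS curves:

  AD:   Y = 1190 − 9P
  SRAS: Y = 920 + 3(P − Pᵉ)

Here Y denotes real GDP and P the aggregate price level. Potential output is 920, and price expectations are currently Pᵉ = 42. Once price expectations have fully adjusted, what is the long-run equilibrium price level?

Long-run P = 30

Short run: with Pᵉ = 42, SRAS is Y = 794 + 3P. Setting AD = SRAS gives 396 = 12P, so P = 33 and Y = 1190 − 9·33 = 893.
Output 893 is below potential 920, so over time expected prices fall and SRAS shifts right until Y returns to 920.
Long run: Y = 920 on the AD curve gives 920 = 1190 − 9P, so P = 30.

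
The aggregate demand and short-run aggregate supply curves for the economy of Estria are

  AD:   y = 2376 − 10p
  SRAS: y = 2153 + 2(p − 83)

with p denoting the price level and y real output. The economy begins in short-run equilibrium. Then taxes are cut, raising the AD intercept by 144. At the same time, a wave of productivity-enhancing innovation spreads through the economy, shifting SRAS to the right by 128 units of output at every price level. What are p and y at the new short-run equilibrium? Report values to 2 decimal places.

After both shocks: AD is y = 2520 − 10p and SRAS is y = 2115 + 2p.
Setting them equal: 405 = 12p, so p = 33.75.
Substituting into AD, y = 2182.50.

p = 33.75, y = 2182.50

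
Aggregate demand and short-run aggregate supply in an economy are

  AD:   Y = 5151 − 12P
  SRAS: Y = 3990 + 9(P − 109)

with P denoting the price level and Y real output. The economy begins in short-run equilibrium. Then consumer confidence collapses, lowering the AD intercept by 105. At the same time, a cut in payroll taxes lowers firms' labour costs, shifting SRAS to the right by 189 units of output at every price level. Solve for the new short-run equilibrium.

After both shocks: AD is Y = 5046 − 12P and SRAS is Y = 3198 + 9P.
Setting them equal: 1848 = 21P, so P = 88.
Y = 5046 − 12·88 = 3990.

P = 88, Y = 3990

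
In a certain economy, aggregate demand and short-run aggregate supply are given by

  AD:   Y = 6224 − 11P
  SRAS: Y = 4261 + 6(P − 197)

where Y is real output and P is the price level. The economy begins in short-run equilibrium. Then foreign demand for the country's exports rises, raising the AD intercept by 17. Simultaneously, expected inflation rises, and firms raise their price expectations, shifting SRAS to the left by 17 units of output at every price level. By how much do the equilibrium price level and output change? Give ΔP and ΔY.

ΔP = +2, ΔY = -5

After both shocks: AD is Y = 6241 − 11P and SRAS is Y = 3062 + 6P.
Setting them equal: 3179 = 17P, so P = 187.
Y = 6241 − 11·187 = 4184.
Initially P = 185, Y = 4189, so ΔP = +2 and ΔY = -5.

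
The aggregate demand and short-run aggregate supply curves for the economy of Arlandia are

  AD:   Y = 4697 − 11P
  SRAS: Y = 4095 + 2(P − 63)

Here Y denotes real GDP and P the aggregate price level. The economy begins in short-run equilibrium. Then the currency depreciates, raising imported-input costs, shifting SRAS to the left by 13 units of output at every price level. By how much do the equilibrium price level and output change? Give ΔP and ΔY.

This is a negative supply shock: SRAS shifts left.
New SRAS: Y = 3956 + 2P.
Set AD = SRAS: 4697 − 11P = 3956 + 2P, so 741 = 13P and P = 57.
Y = 4697 − 11·57 = 4070.
Initially P = 56, Y = 4081, so ΔP = +1 and ΔY = -11.

ΔP = +1, ΔY = -11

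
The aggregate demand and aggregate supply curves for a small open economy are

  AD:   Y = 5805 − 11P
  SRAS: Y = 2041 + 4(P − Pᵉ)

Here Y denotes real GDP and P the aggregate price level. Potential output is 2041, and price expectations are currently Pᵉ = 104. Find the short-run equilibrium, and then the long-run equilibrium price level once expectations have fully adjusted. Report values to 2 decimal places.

Short run: P = 278.67, Y = 2739.67. Long run: P = 342.18.

Short run: with Pᵉ = 104, SRAS is Y = 1625 + 4P. Setting AD = SRAS gives 4180 = 15P, so P = 278.67 and Y = 5805 − 11P = 2739.67.
Output 2739.67 is above potential 2041, so over time expected prices rise and SRAS shifts left until Y returns to 2041.
Long run: Y = 2041 on the AD curve gives 2041 = 5805 − 11P, so P = 342.18.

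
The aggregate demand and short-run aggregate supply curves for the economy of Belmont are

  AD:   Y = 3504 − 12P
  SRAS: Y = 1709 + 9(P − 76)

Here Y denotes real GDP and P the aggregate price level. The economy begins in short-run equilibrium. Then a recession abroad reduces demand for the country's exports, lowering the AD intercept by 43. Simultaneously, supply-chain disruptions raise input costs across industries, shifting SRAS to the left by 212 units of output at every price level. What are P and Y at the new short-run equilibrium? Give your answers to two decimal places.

After both shocks: AD is Y = 3461 − 12P and SRAS is Y = 813 + 9P.
Setting them equal: 2648 = 21P, so P = 126.10.
Substituting into AD, Y = 1947.86.

P = 126.10, Y = 1947.86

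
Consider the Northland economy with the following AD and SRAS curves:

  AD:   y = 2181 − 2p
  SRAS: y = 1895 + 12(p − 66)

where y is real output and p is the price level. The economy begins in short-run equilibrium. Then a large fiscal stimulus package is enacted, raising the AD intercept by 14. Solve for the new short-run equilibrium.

p = 78, y = 2039

This is a positive demand shock: AD shifts right.
New AD: y = 2195 − 2p.
SRAS can be written y = 1103 + 12p.
Set AD = SRAS: 2195 − 2p = 1103 + 12p, so 1092 = 14p and p = 78.
y = 2195 − 2·78 = 2039.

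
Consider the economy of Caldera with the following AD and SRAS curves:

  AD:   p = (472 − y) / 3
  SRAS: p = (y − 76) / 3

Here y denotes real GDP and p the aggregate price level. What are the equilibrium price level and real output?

p = 66, y = 274

Rearrange AD to y = 472 − 3p.
Rearrange SRAS to y = 76 + 3p.
Set AD = SRAS: 472 − 3p = 76 + 3p, so 396 = 6p and p = 66.
Then y = 472 − 3·66 = 274.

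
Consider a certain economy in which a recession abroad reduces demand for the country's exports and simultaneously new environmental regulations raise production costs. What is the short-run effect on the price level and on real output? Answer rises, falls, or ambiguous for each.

The first event is a negative demand shock: AD shifts left, which by itself pushes P down and Y down.
The second is an adverse supply shock: SRAS shifts left, which by itself pushes P up and Y down.
The two shocks push P in opposite directions, so the effect on P is ambiguous. Both shocks push Y down, so Y falls.

Price level: ambiguous; output: falls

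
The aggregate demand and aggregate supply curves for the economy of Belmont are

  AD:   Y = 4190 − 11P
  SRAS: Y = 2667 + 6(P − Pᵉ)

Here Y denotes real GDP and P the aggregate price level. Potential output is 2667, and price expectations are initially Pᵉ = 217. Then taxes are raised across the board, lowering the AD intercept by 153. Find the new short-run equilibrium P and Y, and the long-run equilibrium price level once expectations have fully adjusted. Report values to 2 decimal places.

AD shifts left: new AD is Y = 4037 − 11P. With Pᵉ = 217, SRAS is Y = 1365 + 6P.
Short run: 4037 − 11P = 1365 + 6P gives 2672 = 17P, so P = 157.18 and Y = 4037 − 11P = 2308.06.
Y = 2308.06 is below potential 2667; expectations adjust and SRAS shifts right until Y = 2667.
Long run: on the new AD curve, 2667 = 4037 − 11P gives P = 124.55.

Short run: P = 157.18, Y = 2308.06. Long run: P = 124.55.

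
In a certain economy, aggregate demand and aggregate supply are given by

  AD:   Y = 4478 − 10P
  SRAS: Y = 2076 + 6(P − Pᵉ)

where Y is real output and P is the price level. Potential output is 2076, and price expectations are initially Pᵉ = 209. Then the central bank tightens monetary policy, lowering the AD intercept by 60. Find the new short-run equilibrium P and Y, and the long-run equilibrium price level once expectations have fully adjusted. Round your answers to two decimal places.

AD shifts left: new AD is Y = 4418 − 10P. With Pᵉ = 209, SRAS is Y = 822 + 6P.
Short run: 4418 − 10P = 822 + 6P gives 3596 = 16P, so P = 224.75 and Y = 4418 − 10P = 2170.50.
Y = 2170.50 is above potential 2076; expectations adjust and SRAS shifts left until Y = 2076.
Long run: on the new AD curve, 2076 = 4418 − 10P gives P = 234.20.

Short run: P = 224.75, Y = 2170.50. Long run: P = 234.20.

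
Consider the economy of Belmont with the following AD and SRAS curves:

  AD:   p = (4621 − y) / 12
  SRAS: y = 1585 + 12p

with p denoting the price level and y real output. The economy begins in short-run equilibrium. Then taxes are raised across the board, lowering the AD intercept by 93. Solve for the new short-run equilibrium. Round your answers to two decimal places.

p = 122.63, y = 3056.50

This is a negative demand shock: AD shifts left.
New AD: y = 4528 − 12p.
Set AD = SRAS: 4528 − 12p = 1585 + 12p, so 2943 = 24p and p = 122.63.
Substituting into AD, y = 3056.50.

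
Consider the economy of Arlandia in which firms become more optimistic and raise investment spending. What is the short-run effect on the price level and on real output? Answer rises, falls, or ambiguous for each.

Price level: rises; output: rises

This is a positive demand shock: AD shifts right.
Moving along the upward-sloping SRAS curve, P rises and Y rises.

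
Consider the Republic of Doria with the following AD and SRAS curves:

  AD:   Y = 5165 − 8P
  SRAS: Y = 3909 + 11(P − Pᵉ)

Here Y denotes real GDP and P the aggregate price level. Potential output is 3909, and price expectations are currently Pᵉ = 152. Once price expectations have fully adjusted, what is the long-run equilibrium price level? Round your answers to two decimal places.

Long-run P = 157.00

Short run: with Pᵉ = 152, SRAS is Y = 2237 + 11P. Setting AD = SRAS gives 2928 = 19P, so P = 154.11 and Y = 5165 − 8P = 3932.16.
Output 3932.16 is above potential 3909, so over time expected prices rise and SRAS shifts left until Y returns to 3909.
Long run: Y = 3909 on the AD curve gives 3909 = 5165 − 8P, so P = 157.00.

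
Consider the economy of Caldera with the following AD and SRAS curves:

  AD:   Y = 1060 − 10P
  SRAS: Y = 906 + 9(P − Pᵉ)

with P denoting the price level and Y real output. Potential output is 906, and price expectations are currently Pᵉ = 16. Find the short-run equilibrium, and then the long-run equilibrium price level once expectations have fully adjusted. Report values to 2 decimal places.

Short run: P = 15.68, Y = 903.16. Long run: P = 15.40.

Short run: with Pᵉ = 16, SRAS is Y = 762 + 9P. Setting AD = SRAS gives 298 = 19P, so P = 15.68 and Y = 1060 − 10P = 903.16.
Output 903.16 is below potential 906, so over time expected prices fall and SRAS shifts right until Y returns to 906.
Long run: Y = 906 on the AD curve gives 906 = 1060 − 10P, so P = 15.40.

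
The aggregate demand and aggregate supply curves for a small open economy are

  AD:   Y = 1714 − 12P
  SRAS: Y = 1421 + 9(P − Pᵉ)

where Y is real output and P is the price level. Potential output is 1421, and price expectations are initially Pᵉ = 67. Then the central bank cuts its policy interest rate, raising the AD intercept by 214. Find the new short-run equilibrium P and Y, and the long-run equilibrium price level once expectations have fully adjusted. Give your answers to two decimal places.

Short run: P = 52.86, Y = 1293.71. Long run: P = 42.25.

AD shifts right: new AD is Y = 1928 − 12P. With Pᵉ = 67, SRAS is Y = 818 + 9P.
Short run: 1928 − 12P = 818 + 9P gives 1110 = 21P, so P = 52.86 and Y = 1928 − 12P = 1293.71.
Y = 1293.71 is below potential 1421; expectations adjust and SRAS shifts right until Y = 1421.
Long run: on the new AD curve, 1421 = 1928 − 12P gives P = 42.25.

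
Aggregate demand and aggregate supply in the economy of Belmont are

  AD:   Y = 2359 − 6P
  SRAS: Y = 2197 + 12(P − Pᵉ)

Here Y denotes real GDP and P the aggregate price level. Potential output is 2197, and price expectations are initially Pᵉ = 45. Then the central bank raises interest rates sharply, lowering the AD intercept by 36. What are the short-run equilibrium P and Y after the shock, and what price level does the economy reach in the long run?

Short run: P = 37, Y = 2101. Long run: P = 21.

AD shifts left: new AD is Y = 2323 − 6P. With Pᵉ = 45, SRAS is Y = 1657 + 12P.
Short run: 2323 − 6P = 1657 + 12P gives 666 = 18P, so P = 37 and Y = 2323 − 6·37 = 2101.
Y = 2101 is below potential 2197; expectations adjust and SRAS shifts right until Y = 2197.
Long run: on the new AD curve, 2197 = 2323 − 6P gives P = 21.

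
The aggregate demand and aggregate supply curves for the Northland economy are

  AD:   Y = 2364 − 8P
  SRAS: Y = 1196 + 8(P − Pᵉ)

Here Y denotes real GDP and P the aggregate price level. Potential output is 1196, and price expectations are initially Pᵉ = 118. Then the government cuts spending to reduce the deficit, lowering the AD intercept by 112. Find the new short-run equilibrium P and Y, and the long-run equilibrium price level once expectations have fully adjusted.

Short run: P = 125, Y = 1252. Long run: P = 132.

AD shifts left: new AD is Y = 2252 − 8P. With Pᵉ = 118, SRAS is Y = 252 + 8P.
Short run: 2252 − 8P = 252 + 8P gives 2000 = 16P, so P = 125 and Y = 2252 − 8·125 = 1252.
Y = 1252 is above potential 1196; expectations adjust and SRAS shifts left until Y = 1196.
Long run: on the new AD curve, 1196 = 2252 − 8P gives P = 132.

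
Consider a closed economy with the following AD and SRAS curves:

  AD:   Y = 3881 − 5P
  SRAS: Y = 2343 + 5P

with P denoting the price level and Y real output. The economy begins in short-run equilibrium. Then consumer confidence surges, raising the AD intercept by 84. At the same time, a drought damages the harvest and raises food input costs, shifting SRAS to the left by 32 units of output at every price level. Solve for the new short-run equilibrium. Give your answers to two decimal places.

After both shocks: AD is Y = 3965 − 5P and SRAS is Y = 2311 + 5P.
Setting them equal: 1654 = 10P, so P = 165.40.
Substituting into AD, Y = 3138.00.

P = 165.40, Y = 3138.00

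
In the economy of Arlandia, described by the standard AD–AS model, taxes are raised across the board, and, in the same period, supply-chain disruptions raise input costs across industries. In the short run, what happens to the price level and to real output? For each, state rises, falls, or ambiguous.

The first event is a negative demand shock: AD shifts left, which by itself pushes P down and Y down.
The second is an adverse supply shock: SRAS shifts left, which by itself pushes P up and Y down.
The two shocks push P in opposite directions, so the effect on P is ambiguous. Both shocks push Y down, so Y falls.

Price level: ambiguous; output: falls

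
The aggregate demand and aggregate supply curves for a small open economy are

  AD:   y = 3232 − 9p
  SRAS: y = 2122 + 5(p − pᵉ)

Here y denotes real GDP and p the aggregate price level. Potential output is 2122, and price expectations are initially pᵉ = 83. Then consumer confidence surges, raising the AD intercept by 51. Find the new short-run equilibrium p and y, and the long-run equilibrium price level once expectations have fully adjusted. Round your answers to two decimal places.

AD shifts right: new AD is y = 3283 − 9p. With pᵉ = 83, SRAS is y = 1707 + 5p.
Short run: 3283 − 9p = 1707 + 5p gives 1576 = 14p, so p = 112.57 and y = 3283 − 9p = 2269.86.
y = 2269.86 is above potential 2122; expectations adjust and SRAS shifts left until y = 2122.
Long run: on the new AD curve, 2122 = 3283 − 9p gives p = 129.00.

Short run: p = 112.57, y = 2269.86. Long run: p = 129.00.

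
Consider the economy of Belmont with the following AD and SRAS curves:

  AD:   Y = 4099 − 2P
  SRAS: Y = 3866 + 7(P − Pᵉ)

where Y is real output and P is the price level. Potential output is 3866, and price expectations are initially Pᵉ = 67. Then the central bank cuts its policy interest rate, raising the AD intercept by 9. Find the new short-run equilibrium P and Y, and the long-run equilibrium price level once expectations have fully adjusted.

AD shifts right: new AD is Y = 4108 − 2P. With Pᵉ = 67, SRAS is Y = 3397 + 7P.
Short run: 4108 − 2P = 3397 + 7P gives 711 = 9P, so P = 79 and Y = 4108 − 2·79 = 3950.
Y = 3950 is above potential 3866; expectations adjust and SRAS shifts left until Y = 3866.
Long run: on the new AD curve, 3866 = 4108 − 2P gives P = 121.

Short run: P = 79, Y = 3950. Long run: P = 121.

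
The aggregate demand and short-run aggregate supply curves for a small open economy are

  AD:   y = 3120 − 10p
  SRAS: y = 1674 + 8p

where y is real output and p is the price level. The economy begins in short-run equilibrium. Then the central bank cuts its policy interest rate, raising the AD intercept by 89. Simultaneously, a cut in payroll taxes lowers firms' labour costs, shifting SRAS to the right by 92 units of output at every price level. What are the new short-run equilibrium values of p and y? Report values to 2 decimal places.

p = 80.17, y = 2407.33

After both shocks: AD is y = 3209 − 10p and SRAS is y = 1766 + 8p.
Setting them equal: 1443 = 18p, so p = 80.17.
Substituting into AD, y = 2407.33.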